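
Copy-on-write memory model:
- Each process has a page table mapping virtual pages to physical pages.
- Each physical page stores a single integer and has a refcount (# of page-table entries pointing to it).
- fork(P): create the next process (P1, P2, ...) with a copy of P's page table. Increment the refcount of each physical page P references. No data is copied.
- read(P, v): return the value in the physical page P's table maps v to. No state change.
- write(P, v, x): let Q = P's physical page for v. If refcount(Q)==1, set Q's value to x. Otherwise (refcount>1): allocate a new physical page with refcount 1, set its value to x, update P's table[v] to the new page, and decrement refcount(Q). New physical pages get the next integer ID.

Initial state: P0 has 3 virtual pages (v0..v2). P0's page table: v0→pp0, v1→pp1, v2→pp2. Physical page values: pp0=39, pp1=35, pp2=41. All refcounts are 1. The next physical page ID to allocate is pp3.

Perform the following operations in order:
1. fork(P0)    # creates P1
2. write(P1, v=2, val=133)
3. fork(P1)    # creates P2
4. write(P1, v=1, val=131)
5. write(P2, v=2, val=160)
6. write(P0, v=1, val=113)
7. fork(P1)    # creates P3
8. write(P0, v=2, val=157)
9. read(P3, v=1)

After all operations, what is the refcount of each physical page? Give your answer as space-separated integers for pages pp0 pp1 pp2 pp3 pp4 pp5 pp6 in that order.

Op 1: fork(P0) -> P1. 3 ppages; refcounts: pp0:2 pp1:2 pp2:2
Op 2: write(P1, v2, 133). refcount(pp2)=2>1 -> COPY to pp3. 4 ppages; refcounts: pp0:2 pp1:2 pp2:1 pp3:1
Op 3: fork(P1) -> P2. 4 ppages; refcounts: pp0:3 pp1:3 pp2:1 pp3:2
Op 4: write(P1, v1, 131). refcount(pp1)=3>1 -> COPY to pp4. 5 ppages; refcounts: pp0:3 pp1:2 pp2:1 pp3:2 pp4:1
Op 5: write(P2, v2, 160). refcount(pp3)=2>1 -> COPY to pp5. 6 ppages; refcounts: pp0:3 pp1:2 pp2:1 pp3:1 pp4:1 pp5:1
Op 6: write(P0, v1, 113). refcount(pp1)=2>1 -> COPY to pp6. 7 ppages; refcounts: pp0:3 pp1:1 pp2:1 pp3:1 pp4:1 pp5:1 pp6:1
Op 7: fork(P1) -> P3. 7 ppages; refcounts: pp0:4 pp1:1 pp2:1 pp3:2 pp4:2 pp5:1 pp6:1
Op 8: write(P0, v2, 157). refcount(pp2)=1 -> write in place. 7 ppages; refcounts: pp0:4 pp1:1 pp2:1 pp3:2 pp4:2 pp5:1 pp6:1
Op 9: read(P3, v1) -> 131. No state change.

Answer: 4 1 1 2 2 1 1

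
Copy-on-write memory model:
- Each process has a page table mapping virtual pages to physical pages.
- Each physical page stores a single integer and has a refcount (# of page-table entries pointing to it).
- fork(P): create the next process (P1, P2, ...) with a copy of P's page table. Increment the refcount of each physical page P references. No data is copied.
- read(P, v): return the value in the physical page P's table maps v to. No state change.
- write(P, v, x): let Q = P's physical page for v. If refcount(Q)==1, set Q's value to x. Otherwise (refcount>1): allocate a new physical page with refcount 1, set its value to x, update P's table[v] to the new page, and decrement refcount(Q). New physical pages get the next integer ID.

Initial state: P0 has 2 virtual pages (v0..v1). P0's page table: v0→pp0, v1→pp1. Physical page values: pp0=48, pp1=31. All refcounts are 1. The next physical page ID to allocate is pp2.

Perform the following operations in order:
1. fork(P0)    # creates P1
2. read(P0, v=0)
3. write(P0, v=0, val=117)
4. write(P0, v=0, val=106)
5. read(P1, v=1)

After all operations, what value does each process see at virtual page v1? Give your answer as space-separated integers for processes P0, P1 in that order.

Answer: 31 31

Derivation:
Op 1: fork(P0) -> P1. 2 ppages; refcounts: pp0:2 pp1:2
Op 2: read(P0, v0) -> 48. No state change.
Op 3: write(P0, v0, 117). refcount(pp0)=2>1 -> COPY to pp2. 3 ppages; refcounts: pp0:1 pp1:2 pp2:1
Op 4: write(P0, v0, 106). refcount(pp2)=1 -> write in place. 3 ppages; refcounts: pp0:1 pp1:2 pp2:1
Op 5: read(P1, v1) -> 31. No state change.
P0: v1 -> pp1 = 31
P1: v1 -> pp1 = 31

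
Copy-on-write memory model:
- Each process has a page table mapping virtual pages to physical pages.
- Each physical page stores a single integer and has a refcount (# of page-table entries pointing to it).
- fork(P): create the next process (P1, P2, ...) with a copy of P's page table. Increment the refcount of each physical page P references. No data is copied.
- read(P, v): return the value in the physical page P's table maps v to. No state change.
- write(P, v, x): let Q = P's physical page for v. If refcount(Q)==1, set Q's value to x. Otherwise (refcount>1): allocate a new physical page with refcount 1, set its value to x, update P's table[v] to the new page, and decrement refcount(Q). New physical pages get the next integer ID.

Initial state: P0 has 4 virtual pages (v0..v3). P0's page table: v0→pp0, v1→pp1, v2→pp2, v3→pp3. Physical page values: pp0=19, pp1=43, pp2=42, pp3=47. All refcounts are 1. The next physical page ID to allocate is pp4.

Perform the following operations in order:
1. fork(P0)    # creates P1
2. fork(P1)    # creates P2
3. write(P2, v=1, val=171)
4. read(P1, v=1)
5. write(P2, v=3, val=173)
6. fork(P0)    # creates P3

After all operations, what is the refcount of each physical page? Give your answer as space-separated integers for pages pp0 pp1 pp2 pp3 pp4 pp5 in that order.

Op 1: fork(P0) -> P1. 4 ppages; refcounts: pp0:2 pp1:2 pp2:2 pp3:2
Op 2: fork(P1) -> P2. 4 ppages; refcounts: pp0:3 pp1:3 pp2:3 pp3:3
Op 3: write(P2, v1, 171). refcount(pp1)=3>1 -> COPY to pp4. 5 ppages; refcounts: pp0:3 pp1:2 pp2:3 pp3:3 pp4:1
Op 4: read(P1, v1) -> 43. No state change.
Op 5: write(P2, v3, 173). refcount(pp3)=3>1 -> COPY to pp5. 6 ppages; refcounts: pp0:3 pp1:2 pp2:3 pp3:2 pp4:1 pp5:1
Op 6: fork(P0) -> P3. 6 ppages; refcounts: pp0:4 pp1:3 pp2:4 pp3:3 pp4:1 pp5:1

Answer: 4 3 4 3 1 1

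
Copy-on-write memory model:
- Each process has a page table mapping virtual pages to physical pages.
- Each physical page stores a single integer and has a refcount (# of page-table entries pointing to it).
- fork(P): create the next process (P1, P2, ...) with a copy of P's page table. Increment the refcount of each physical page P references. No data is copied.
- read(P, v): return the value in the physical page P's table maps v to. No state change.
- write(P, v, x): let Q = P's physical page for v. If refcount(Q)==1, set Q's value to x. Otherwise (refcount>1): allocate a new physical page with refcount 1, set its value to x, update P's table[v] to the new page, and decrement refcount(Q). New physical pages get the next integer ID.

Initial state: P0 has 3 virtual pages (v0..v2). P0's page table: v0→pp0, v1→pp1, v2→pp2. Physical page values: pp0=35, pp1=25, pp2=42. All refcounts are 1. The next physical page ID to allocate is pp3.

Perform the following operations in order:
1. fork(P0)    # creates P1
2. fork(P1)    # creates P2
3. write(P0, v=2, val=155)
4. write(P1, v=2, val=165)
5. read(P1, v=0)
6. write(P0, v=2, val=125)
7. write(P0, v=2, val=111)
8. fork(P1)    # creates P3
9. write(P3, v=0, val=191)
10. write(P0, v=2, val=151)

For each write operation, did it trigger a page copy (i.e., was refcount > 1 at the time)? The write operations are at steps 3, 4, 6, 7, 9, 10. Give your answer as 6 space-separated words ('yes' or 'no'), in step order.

Op 1: fork(P0) -> P1. 3 ppages; refcounts: pp0:2 pp1:2 pp2:2
Op 2: fork(P1) -> P2. 3 ppages; refcounts: pp0:3 pp1:3 pp2:3
Op 3: write(P0, v2, 155). refcount(pp2)=3>1 -> COPY to pp3. 4 ppages; refcounts: pp0:3 pp1:3 pp2:2 pp3:1
Op 4: write(P1, v2, 165). refcount(pp2)=2>1 -> COPY to pp4. 5 ppages; refcounts: pp0:3 pp1:3 pp2:1 pp3:1 pp4:1
Op 5: read(P1, v0) -> 35. No state change.
Op 6: write(P0, v2, 125). refcount(pp3)=1 -> write in place. 5 ppages; refcounts: pp0:3 pp1:3 pp2:1 pp3:1 pp4:1
Op 7: write(P0, v2, 111). refcount(pp3)=1 -> write in place. 5 ppages; refcounts: pp0:3 pp1:3 pp2:1 pp3:1 pp4:1
Op 8: fork(P1) -> P3. 5 ppages; refcounts: pp0:4 pp1:4 pp2:1 pp3:1 pp4:2
Op 9: write(P3, v0, 191). refcount(pp0)=4>1 -> COPY to pp5. 6 ppages; refcounts: pp0:3 pp1:4 pp2:1 pp3:1 pp4:2 pp5:1
Op 10: write(P0, v2, 151). refcount(pp3)=1 -> write in place. 6 ppages; refcounts: pp0:3 pp1:4 pp2:1 pp3:1 pp4:2 pp5:1

yes yes no no yes no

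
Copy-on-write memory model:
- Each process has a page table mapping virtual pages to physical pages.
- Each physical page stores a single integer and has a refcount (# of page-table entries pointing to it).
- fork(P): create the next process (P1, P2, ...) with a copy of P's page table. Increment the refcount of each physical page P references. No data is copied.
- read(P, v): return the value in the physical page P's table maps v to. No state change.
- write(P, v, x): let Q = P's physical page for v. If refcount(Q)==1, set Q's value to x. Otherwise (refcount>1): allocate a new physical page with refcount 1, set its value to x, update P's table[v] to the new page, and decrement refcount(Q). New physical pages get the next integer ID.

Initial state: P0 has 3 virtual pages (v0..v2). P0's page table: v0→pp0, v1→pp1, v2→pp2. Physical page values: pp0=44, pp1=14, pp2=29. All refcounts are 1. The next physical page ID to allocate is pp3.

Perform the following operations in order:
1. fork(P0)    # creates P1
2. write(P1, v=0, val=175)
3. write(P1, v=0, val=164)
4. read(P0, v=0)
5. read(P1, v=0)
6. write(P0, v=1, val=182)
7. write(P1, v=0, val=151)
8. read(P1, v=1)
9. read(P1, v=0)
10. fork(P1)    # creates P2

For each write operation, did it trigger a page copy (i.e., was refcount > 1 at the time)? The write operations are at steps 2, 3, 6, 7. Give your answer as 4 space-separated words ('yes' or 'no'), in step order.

Op 1: fork(P0) -> P1. 3 ppages; refcounts: pp0:2 pp1:2 pp2:2
Op 2: write(P1, v0, 175). refcount(pp0)=2>1 -> COPY to pp3. 4 ppages; refcounts: pp0:1 pp1:2 pp2:2 pp3:1
Op 3: write(P1, v0, 164). refcount(pp3)=1 -> write in place. 4 ppages; refcounts: pp0:1 pp1:2 pp2:2 pp3:1
Op 4: read(P0, v0) -> 44. No state change.
Op 5: read(P1, v0) -> 164. No state change.
Op 6: write(P0, v1, 182). refcount(pp1)=2>1 -> COPY to pp4. 5 ppages; refcounts: pp0:1 pp1:1 pp2:2 pp3:1 pp4:1
Op 7: write(P1, v0, 151). refcount(pp3)=1 -> write in place. 5 ppages; refcounts: pp0:1 pp1:1 pp2:2 pp3:1 pp4:1
Op 8: read(P1, v1) -> 14. No state change.
Op 9: read(P1, v0) -> 151. No state change.
Op 10: fork(P1) -> P2. 5 ppages; refcounts: pp0:1 pp1:2 pp2:3 pp3:2 pp4:1

yes no yes no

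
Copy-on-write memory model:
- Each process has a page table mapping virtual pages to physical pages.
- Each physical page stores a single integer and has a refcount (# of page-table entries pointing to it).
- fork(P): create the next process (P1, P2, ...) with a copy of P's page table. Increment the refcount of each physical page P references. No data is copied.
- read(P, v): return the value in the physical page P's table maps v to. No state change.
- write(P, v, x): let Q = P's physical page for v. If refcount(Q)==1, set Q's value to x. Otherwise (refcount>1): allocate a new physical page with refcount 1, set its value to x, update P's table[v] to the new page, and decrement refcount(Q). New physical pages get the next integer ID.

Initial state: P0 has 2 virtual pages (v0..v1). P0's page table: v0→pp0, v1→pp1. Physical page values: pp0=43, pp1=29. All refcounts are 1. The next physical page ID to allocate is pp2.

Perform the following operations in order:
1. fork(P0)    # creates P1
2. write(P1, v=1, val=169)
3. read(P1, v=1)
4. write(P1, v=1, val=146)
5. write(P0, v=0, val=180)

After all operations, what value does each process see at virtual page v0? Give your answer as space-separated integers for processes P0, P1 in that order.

Op 1: fork(P0) -> P1. 2 ppages; refcounts: pp0:2 pp1:2
Op 2: write(P1, v1, 169). refcount(pp1)=2>1 -> COPY to pp2. 3 ppages; refcounts: pp0:2 pp1:1 pp2:1
Op 3: read(P1, v1) -> 169. No state change.
Op 4: write(P1, v1, 146). refcount(pp2)=1 -> write in place. 3 ppages; refcounts: pp0:2 pp1:1 pp2:1
Op 5: write(P0, v0, 180). refcount(pp0)=2>1 -> COPY to pp3. 4 ppages; refcounts: pp0:1 pp1:1 pp2:1 pp3:1
P0: v0 -> pp3 = 180
P1: v0 -> pp0 = 43

Answer: 180 43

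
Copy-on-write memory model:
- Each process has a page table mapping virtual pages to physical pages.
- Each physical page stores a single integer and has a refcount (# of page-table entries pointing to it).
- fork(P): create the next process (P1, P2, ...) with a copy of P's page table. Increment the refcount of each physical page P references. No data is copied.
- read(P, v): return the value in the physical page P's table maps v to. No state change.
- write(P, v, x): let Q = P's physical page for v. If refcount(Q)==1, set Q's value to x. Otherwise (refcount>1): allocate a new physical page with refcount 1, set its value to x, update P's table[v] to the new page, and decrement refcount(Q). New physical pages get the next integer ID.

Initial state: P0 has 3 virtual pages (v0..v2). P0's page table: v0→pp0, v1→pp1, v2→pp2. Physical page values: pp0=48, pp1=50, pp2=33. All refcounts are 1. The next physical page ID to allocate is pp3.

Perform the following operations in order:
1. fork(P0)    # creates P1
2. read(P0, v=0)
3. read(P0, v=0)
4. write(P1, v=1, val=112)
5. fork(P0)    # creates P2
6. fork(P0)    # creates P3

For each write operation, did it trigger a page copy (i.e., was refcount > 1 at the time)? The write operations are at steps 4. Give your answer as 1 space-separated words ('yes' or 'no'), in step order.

Op 1: fork(P0) -> P1. 3 ppages; refcounts: pp0:2 pp1:2 pp2:2
Op 2: read(P0, v0) -> 48. No state change.
Op 3: read(P0, v0) -> 48. No state change.
Op 4: write(P1, v1, 112). refcount(pp1)=2>1 -> COPY to pp3. 4 ppages; refcounts: pp0:2 pp1:1 pp2:2 pp3:1
Op 5: fork(P0) -> P2. 4 ppages; refcounts: pp0:3 pp1:2 pp2:3 pp3:1
Op 6: fork(P0) -> P3. 4 ppages; refcounts: pp0:4 pp1:3 pp2:4 pp3:1

yes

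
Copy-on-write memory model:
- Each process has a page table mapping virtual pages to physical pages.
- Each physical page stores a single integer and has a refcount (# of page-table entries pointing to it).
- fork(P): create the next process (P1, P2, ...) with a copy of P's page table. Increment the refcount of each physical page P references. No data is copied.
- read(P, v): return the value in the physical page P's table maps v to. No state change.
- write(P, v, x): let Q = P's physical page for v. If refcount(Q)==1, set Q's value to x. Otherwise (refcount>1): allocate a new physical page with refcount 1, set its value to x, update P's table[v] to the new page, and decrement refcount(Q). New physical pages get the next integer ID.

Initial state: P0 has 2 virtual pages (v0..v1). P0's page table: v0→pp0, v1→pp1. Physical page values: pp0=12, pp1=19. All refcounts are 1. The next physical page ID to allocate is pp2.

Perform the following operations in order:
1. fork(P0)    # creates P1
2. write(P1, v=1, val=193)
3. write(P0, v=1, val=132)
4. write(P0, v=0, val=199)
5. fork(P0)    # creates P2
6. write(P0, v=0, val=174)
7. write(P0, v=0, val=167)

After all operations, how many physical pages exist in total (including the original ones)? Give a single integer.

Answer: 5

Derivation:
Op 1: fork(P0) -> P1. 2 ppages; refcounts: pp0:2 pp1:2
Op 2: write(P1, v1, 193). refcount(pp1)=2>1 -> COPY to pp2. 3 ppages; refcounts: pp0:2 pp1:1 pp2:1
Op 3: write(P0, v1, 132). refcount(pp1)=1 -> write in place. 3 ppages; refcounts: pp0:2 pp1:1 pp2:1
Op 4: write(P0, v0, 199). refcount(pp0)=2>1 -> COPY to pp3. 4 ppages; refcounts: pp0:1 pp1:1 pp2:1 pp3:1
Op 5: fork(P0) -> P2. 4 ppages; refcounts: pp0:1 pp1:2 pp2:1 pp3:2
Op 6: write(P0, v0, 174). refcount(pp3)=2>1 -> COPY to pp4. 5 ppages; refcounts: pp0:1 pp1:2 pp2:1 pp3:1 pp4:1
Op 7: write(P0, v0, 167). refcount(pp4)=1 -> write in place. 5 ppages; refcounts: pp0:1 pp1:2 pp2:1 pp3:1 pp4:1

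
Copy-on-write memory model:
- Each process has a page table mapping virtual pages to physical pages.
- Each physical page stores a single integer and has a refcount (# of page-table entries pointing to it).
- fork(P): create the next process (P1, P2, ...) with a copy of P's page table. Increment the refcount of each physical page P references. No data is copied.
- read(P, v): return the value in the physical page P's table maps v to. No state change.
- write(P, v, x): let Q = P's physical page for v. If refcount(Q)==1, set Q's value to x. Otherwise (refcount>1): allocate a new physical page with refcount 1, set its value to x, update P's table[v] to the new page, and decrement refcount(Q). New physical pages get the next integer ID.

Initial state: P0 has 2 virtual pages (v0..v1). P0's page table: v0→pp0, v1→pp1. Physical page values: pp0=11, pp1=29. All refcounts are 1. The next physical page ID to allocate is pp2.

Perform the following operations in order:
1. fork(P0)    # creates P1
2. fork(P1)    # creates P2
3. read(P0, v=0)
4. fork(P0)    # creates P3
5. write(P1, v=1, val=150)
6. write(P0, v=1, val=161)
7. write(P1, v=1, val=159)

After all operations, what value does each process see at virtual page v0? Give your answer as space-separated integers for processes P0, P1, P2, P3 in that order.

Answer: 11 11 11 11

Derivation:
Op 1: fork(P0) -> P1. 2 ppages; refcounts: pp0:2 pp1:2
Op 2: fork(P1) -> P2. 2 ppages; refcounts: pp0:3 pp1:3
Op 3: read(P0, v0) -> 11. No state change.
Op 4: fork(P0) -> P3. 2 ppages; refcounts: pp0:4 pp1:4
Op 5: write(P1, v1, 150). refcount(pp1)=4>1 -> COPY to pp2. 3 ppages; refcounts: pp0:4 pp1:3 pp2:1
Op 6: write(P0, v1, 161). refcount(pp1)=3>1 -> COPY to pp3. 4 ppages; refcounts: pp0:4 pp1:2 pp2:1 pp3:1
Op 7: write(P1, v1, 159). refcount(pp2)=1 -> write in place. 4 ppages; refcounts: pp0:4 pp1:2 pp2:1 pp3:1
P0: v0 -> pp0 = 11
P1: v0 -> pp0 = 11
P2: v0 -> pp0 = 11
P3: v0 -> pp0 = 11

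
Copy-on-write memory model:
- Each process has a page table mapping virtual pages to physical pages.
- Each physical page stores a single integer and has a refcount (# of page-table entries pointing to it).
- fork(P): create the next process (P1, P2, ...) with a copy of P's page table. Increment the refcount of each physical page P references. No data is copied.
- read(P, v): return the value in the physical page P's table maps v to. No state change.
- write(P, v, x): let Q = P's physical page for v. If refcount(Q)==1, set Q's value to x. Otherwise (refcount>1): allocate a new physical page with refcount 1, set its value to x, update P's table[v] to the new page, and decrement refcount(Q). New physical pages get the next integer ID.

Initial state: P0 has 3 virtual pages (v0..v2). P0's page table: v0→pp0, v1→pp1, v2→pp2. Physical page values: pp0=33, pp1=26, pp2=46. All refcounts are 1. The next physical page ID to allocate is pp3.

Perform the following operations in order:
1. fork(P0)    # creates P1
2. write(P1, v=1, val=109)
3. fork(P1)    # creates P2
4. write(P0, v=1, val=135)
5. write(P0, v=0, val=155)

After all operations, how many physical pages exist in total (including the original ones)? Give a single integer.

Op 1: fork(P0) -> P1. 3 ppages; refcounts: pp0:2 pp1:2 pp2:2
Op 2: write(P1, v1, 109). refcount(pp1)=2>1 -> COPY to pp3. 4 ppages; refcounts: pp0:2 pp1:1 pp2:2 pp3:1
Op 3: fork(P1) -> P2. 4 ppages; refcounts: pp0:3 pp1:1 pp2:3 pp3:2
Op 4: write(P0, v1, 135). refcount(pp1)=1 -> write in place. 4 ppages; refcounts: pp0:3 pp1:1 pp2:3 pp3:2
Op 5: write(P0, v0, 155). refcount(pp0)=3>1 -> COPY to pp4. 5 ppages; refcounts: pp0:2 pp1:1 pp2:3 pp3:2 pp4:1

Answer: 5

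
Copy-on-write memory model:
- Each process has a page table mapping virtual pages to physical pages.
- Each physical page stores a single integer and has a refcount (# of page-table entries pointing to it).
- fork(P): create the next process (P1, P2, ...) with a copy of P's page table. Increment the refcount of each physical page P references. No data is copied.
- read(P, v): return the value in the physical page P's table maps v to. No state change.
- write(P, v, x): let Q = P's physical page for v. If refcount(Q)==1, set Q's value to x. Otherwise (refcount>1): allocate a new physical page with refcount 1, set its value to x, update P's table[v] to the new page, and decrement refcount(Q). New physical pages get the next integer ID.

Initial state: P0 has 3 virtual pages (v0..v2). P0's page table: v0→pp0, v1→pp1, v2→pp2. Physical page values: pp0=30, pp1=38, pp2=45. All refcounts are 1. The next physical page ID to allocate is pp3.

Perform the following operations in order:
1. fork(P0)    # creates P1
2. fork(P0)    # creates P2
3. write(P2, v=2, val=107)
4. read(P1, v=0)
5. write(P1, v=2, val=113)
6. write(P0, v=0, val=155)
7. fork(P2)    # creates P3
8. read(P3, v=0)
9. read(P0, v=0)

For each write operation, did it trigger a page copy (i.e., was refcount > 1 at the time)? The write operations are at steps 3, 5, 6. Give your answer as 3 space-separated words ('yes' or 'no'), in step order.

Op 1: fork(P0) -> P1. 3 ppages; refcounts: pp0:2 pp1:2 pp2:2
Op 2: fork(P0) -> P2. 3 ppages; refcounts: pp0:3 pp1:3 pp2:3
Op 3: write(P2, v2, 107). refcount(pp2)=3>1 -> COPY to pp3. 4 ppages; refcounts: pp0:3 pp1:3 pp2:2 pp3:1
Op 4: read(P1, v0) -> 30. No state change.
Op 5: write(P1, v2, 113). refcount(pp2)=2>1 -> COPY to pp4. 5 ppages; refcounts: pp0:3 pp1:3 pp2:1 pp3:1 pp4:1
Op 6: write(P0, v0, 155). refcount(pp0)=3>1 -> COPY to pp5. 6 ppages; refcounts: pp0:2 pp1:3 pp2:1 pp3:1 pp4:1 pp5:1
Op 7: fork(P2) -> P3. 6 ppages; refcounts: pp0:3 pp1:4 pp2:1 pp3:2 pp4:1 pp5:1
Op 8: read(P3, v0) -> 30. No state change.
Op 9: read(P0, v0) -> 155. No state change.

yes yes yes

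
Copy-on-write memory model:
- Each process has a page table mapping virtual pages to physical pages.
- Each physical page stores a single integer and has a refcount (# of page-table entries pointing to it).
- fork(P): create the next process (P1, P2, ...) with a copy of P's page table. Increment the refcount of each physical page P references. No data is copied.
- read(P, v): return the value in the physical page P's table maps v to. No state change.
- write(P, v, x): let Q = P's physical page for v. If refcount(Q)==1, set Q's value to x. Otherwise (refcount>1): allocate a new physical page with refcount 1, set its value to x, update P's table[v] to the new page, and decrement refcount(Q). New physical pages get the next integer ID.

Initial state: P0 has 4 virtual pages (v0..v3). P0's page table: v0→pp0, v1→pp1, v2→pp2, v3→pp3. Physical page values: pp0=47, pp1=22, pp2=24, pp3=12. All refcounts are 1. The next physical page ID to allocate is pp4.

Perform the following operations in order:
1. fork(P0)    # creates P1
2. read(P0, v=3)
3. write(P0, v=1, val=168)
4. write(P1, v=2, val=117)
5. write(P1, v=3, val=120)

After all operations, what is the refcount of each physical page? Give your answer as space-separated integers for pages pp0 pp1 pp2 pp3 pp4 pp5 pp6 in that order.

Answer: 2 1 1 1 1 1 1

Derivation:
Op 1: fork(P0) -> P1. 4 ppages; refcounts: pp0:2 pp1:2 pp2:2 pp3:2
Op 2: read(P0, v3) -> 12. No state change.
Op 3: write(P0, v1, 168). refcount(pp1)=2>1 -> COPY to pp4. 5 ppages; refcounts: pp0:2 pp1:1 pp2:2 pp3:2 pp4:1
Op 4: write(P1, v2, 117). refcount(pp2)=2>1 -> COPY to pp5. 6 ppages; refcounts: pp0:2 pp1:1 pp2:1 pp3:2 pp4:1 pp5:1
Op 5: write(P1, v3, 120). refcount(pp3)=2>1 -> COPY to pp6. 7 ppages; refcounts: pp0:2 pp1:1 pp2:1 pp3:1 pp4:1 pp5:1 pp6:1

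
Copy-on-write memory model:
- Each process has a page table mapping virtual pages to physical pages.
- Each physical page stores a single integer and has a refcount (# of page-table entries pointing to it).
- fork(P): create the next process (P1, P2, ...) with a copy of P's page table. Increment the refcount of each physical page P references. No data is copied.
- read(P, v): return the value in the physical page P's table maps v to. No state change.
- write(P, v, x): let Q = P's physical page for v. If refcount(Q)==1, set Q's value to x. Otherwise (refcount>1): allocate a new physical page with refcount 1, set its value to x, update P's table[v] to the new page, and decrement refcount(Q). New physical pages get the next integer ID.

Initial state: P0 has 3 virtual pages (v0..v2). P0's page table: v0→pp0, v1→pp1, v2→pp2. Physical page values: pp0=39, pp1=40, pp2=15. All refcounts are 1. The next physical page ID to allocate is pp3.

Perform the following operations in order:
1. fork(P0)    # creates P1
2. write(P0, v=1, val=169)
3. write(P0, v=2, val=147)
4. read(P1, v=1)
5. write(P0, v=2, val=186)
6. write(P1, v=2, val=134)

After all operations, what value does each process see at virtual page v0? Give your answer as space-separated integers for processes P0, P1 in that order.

Answer: 39 39

Derivation:
Op 1: fork(P0) -> P1. 3 ppages; refcounts: pp0:2 pp1:2 pp2:2
Op 2: write(P0, v1, 169). refcount(pp1)=2>1 -> COPY to pp3. 4 ppages; refcounts: pp0:2 pp1:1 pp2:2 pp3:1
Op 3: write(P0, v2, 147). refcount(pp2)=2>1 -> COPY to pp4. 5 ppages; refcounts: pp0:2 pp1:1 pp2:1 pp3:1 pp4:1
Op 4: read(P1, v1) -> 40. No state change.
Op 5: write(P0, v2, 186). refcount(pp4)=1 -> write in place. 5 ppages; refcounts: pp0:2 pp1:1 pp2:1 pp3:1 pp4:1
Op 6: write(P1, v2, 134). refcount(pp2)=1 -> write in place. 5 ppages; refcounts: pp0:2 pp1:1 pp2:1 pp3:1 pp4:1
P0: v0 -> pp0 = 39
P1: v0 -> pp0 = 39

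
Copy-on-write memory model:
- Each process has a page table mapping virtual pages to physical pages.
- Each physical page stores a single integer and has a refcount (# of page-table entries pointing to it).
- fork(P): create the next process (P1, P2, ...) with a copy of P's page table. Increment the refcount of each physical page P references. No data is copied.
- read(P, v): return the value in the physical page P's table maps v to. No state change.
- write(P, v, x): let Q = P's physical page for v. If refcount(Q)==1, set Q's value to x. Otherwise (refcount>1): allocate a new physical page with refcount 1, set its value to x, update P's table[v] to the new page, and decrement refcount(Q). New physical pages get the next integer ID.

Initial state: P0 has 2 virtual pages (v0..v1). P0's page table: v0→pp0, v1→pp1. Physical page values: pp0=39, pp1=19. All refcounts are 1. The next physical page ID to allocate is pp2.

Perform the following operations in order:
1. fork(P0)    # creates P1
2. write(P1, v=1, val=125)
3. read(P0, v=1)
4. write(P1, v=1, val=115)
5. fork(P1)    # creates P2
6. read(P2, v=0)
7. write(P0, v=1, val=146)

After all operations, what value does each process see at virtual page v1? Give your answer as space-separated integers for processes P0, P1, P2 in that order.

Answer: 146 115 115

Derivation:
Op 1: fork(P0) -> P1. 2 ppages; refcounts: pp0:2 pp1:2
Op 2: write(P1, v1, 125). refcount(pp1)=2>1 -> COPY to pp2. 3 ppages; refcounts: pp0:2 pp1:1 pp2:1
Op 3: read(P0, v1) -> 19. No state change.
Op 4: write(P1, v1, 115). refcount(pp2)=1 -> write in place. 3 ppages; refcounts: pp0:2 pp1:1 pp2:1
Op 5: fork(P1) -> P2. 3 ppages; refcounts: pp0:3 pp1:1 pp2:2
Op 6: read(P2, v0) -> 39. No state change.
Op 7: write(P0, v1, 146). refcount(pp1)=1 -> write in place. 3 ppages; refcounts: pp0:3 pp1:1 pp2:2
P0: v1 -> pp1 = 146
P1: v1 -> pp2 = 115
P2: v1 -> pp2 = 115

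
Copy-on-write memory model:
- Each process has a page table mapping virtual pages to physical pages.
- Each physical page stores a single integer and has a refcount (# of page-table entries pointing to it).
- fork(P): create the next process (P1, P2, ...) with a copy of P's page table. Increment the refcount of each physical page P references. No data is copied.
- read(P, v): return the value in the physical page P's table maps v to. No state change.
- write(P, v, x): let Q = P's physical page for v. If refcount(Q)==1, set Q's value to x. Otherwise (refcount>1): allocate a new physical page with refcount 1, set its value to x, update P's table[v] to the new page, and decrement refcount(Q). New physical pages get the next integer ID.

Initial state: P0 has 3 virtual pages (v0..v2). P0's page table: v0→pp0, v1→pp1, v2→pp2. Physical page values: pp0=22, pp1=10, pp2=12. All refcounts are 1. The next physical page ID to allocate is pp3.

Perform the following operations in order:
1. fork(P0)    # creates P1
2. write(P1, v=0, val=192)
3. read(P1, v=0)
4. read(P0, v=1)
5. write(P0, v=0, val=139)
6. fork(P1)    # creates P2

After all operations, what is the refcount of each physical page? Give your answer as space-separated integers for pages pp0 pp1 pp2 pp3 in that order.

Op 1: fork(P0) -> P1. 3 ppages; refcounts: pp0:2 pp1:2 pp2:2
Op 2: write(P1, v0, 192). refcount(pp0)=2>1 -> COPY to pp3. 4 ppages; refcounts: pp0:1 pp1:2 pp2:2 pp3:1
Op 3: read(P1, v0) -> 192. No state change.
Op 4: read(P0, v1) -> 10. No state change.
Op 5: write(P0, v0, 139). refcount(pp0)=1 -> write in place. 4 ppages; refcounts: pp0:1 pp1:2 pp2:2 pp3:1
Op 6: fork(P1) -> P2. 4 ppages; refcounts: pp0:1 pp1:3 pp2:3 pp3:2

Answer: 1 3 3 2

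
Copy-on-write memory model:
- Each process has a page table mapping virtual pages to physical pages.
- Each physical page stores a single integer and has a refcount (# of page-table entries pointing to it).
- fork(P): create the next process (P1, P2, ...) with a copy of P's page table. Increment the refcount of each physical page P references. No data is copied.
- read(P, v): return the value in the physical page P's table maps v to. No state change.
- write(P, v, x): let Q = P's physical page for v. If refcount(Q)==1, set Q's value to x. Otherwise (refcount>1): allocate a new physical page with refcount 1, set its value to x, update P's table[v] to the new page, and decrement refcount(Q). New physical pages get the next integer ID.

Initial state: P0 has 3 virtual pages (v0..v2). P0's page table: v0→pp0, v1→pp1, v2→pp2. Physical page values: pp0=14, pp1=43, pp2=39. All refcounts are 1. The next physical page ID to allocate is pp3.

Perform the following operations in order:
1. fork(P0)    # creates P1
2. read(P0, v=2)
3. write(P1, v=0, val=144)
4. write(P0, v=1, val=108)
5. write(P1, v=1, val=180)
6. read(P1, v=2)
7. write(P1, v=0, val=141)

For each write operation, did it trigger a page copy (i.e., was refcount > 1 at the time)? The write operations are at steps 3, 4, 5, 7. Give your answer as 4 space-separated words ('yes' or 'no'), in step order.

Op 1: fork(P0) -> P1. 3 ppages; refcounts: pp0:2 pp1:2 pp2:2
Op 2: read(P0, v2) -> 39. No state change.
Op 3: write(P1, v0, 144). refcount(pp0)=2>1 -> COPY to pp3. 4 ppages; refcounts: pp0:1 pp1:2 pp2:2 pp3:1
Op 4: write(P0, v1, 108). refcount(pp1)=2>1 -> COPY to pp4. 5 ppages; refcounts: pp0:1 pp1:1 pp2:2 pp3:1 pp4:1
Op 5: write(P1, v1, 180). refcount(pp1)=1 -> write in place. 5 ppages; refcounts: pp0:1 pp1:1 pp2:2 pp3:1 pp4:1
Op 6: read(P1, v2) -> 39. No state change.
Op 7: write(P1, v0, 141). refcount(pp3)=1 -> write in place. 5 ppages; refcounts: pp0:1 pp1:1 pp2:2 pp3:1 pp4:1

yes yes no no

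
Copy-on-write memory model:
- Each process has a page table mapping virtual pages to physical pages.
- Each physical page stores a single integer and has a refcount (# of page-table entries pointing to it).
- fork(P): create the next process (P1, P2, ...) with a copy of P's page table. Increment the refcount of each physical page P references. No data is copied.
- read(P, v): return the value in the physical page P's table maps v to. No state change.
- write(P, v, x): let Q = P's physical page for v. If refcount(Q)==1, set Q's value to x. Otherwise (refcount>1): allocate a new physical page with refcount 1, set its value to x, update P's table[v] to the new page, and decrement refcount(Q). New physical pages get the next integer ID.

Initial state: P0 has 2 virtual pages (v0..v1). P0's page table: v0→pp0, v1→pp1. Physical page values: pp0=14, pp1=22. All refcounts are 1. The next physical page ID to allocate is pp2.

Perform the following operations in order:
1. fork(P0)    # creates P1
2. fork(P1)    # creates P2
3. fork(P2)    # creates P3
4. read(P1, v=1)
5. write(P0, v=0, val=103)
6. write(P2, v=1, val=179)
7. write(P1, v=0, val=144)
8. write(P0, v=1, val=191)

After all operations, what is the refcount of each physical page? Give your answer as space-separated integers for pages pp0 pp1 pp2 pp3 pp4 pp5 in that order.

Answer: 2 2 1 1 1 1

Derivation:
Op 1: fork(P0) -> P1. 2 ppages; refcounts: pp0:2 pp1:2
Op 2: fork(P1) -> P2. 2 ppages; refcounts: pp0:3 pp1:3
Op 3: fork(P2) -> P3. 2 ppages; refcounts: pp0:4 pp1:4
Op 4: read(P1, v1) -> 22. No state change.
Op 5: write(P0, v0, 103). refcount(pp0)=4>1 -> COPY to pp2. 3 ppages; refcounts: pp0:3 pp1:4 pp2:1
Op 6: write(P2, v1, 179). refcount(pp1)=4>1 -> COPY to pp3. 4 ppages; refcounts: pp0:3 pp1:3 pp2:1 pp3:1
Op 7: write(P1, v0, 144). refcount(pp0)=3>1 -> COPY to pp4. 5 ppages; refcounts: pp0:2 pp1:3 pp2:1 pp3:1 pp4:1
Op 8: write(P0, v1, 191). refcount(pp1)=3>1 -> COPY to pp5. 6 ppages; refcounts: pp0:2 pp1:2 pp2:1 pp3:1 pp4:1 pp5:1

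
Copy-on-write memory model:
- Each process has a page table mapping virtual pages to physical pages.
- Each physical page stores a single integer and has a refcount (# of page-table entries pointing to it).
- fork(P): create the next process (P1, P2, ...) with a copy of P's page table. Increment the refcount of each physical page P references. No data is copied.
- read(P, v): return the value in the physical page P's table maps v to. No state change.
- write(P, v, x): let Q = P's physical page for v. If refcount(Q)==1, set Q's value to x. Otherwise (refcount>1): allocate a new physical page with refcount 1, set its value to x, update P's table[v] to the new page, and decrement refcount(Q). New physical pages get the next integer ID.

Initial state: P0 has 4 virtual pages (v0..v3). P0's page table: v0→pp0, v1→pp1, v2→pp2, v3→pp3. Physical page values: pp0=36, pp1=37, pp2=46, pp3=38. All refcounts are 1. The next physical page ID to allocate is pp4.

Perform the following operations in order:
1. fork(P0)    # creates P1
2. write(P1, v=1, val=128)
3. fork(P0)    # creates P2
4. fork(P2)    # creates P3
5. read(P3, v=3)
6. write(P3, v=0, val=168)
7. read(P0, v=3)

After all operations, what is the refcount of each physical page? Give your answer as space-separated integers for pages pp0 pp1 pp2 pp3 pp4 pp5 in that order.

Answer: 3 3 4 4 1 1

Derivation:
Op 1: fork(P0) -> P1. 4 ppages; refcounts: pp0:2 pp1:2 pp2:2 pp3:2
Op 2: write(P1, v1, 128). refcount(pp1)=2>1 -> COPY to pp4. 5 ppages; refcounts: pp0:2 pp1:1 pp2:2 pp3:2 pp4:1
Op 3: fork(P0) -> P2. 5 ppages; refcounts: pp0:3 pp1:2 pp2:3 pp3:3 pp4:1
Op 4: fork(P2) -> P3. 5 ppages; refcounts: pp0:4 pp1:3 pp2:4 pp3:4 pp4:1
Op 5: read(P3, v3) -> 38. No state change.
Op 6: write(P3, v0, 168). refcount(pp0)=4>1 -> COPY to pp5. 6 ppages; refcounts: pp0:3 pp1:3 pp2:4 pp3:4 pp4:1 pp5:1
Op 7: read(P0, v3) -> 38. No state change.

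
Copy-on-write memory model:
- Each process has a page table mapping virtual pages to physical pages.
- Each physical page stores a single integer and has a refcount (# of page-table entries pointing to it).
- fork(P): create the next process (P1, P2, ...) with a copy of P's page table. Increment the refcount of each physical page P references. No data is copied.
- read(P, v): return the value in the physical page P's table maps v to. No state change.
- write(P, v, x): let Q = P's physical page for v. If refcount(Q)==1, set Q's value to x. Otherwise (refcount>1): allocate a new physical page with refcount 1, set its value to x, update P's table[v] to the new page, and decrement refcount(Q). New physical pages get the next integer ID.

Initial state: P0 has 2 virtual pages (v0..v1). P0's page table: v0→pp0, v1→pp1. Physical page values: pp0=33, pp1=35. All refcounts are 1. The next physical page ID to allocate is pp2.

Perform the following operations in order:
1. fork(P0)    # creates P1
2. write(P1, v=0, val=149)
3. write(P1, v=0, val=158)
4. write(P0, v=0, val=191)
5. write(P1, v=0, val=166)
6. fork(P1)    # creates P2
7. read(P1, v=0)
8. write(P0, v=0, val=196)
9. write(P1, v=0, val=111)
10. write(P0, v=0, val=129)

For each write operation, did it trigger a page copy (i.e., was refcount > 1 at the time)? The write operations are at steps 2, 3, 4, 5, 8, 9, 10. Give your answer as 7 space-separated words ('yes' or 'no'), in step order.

Op 1: fork(P0) -> P1. 2 ppages; refcounts: pp0:2 pp1:2
Op 2: write(P1, v0, 149). refcount(pp0)=2>1 -> COPY to pp2. 3 ppages; refcounts: pp0:1 pp1:2 pp2:1
Op 3: write(P1, v0, 158). refcount(pp2)=1 -> write in place. 3 ppages; refcounts: pp0:1 pp1:2 pp2:1
Op 4: write(P0, v0, 191). refcount(pp0)=1 -> write in place. 3 ppages; refcounts: pp0:1 pp1:2 pp2:1
Op 5: write(P1, v0, 166). refcount(pp2)=1 -> write in place. 3 ppages; refcounts: pp0:1 pp1:2 pp2:1
Op 6: fork(P1) -> P2. 3 ppages; refcounts: pp0:1 pp1:3 pp2:2
Op 7: read(P1, v0) -> 166. No state change.
Op 8: write(P0, v0, 196). refcount(pp0)=1 -> write in place. 3 ppages; refcounts: pp0:1 pp1:3 pp2:2
Op 9: write(P1, v0, 111). refcount(pp2)=2>1 -> COPY to pp3. 4 ppages; refcounts: pp0:1 pp1:3 pp2:1 pp3:1
Op 10: write(P0, v0, 129). refcount(pp0)=1 -> write in place. 4 ppages; refcounts: pp0:1 pp1:3 pp2:1 pp3:1

yes no no no no yes no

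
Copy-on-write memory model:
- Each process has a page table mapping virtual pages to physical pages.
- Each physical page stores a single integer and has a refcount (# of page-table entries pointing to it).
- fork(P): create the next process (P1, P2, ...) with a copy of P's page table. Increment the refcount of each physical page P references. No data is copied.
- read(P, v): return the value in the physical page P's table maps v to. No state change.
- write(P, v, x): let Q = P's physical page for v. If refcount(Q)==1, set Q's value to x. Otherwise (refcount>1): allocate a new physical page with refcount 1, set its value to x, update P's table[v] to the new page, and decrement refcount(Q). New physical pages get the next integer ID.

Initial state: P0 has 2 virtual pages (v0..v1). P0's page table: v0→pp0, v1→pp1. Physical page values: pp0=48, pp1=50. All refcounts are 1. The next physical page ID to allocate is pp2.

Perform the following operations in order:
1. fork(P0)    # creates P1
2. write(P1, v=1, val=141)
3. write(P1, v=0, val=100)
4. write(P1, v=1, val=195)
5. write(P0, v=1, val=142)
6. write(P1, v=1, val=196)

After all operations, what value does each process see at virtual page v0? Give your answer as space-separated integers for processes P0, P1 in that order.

Op 1: fork(P0) -> P1. 2 ppages; refcounts: pp0:2 pp1:2
Op 2: write(P1, v1, 141). refcount(pp1)=2>1 -> COPY to pp2. 3 ppages; refcounts: pp0:2 pp1:1 pp2:1
Op 3: write(P1, v0, 100). refcount(pp0)=2>1 -> COPY to pp3. 4 ppages; refcounts: pp0:1 pp1:1 pp2:1 pp3:1
Op 4: write(P1, v1, 195). refcount(pp2)=1 -> write in place. 4 ppages; refcounts: pp0:1 pp1:1 pp2:1 pp3:1
Op 5: write(P0, v1, 142). refcount(pp1)=1 -> write in place. 4 ppages; refcounts: pp0:1 pp1:1 pp2:1 pp3:1
Op 6: write(P1, v1, 196). refcount(pp2)=1 -> write in place. 4 ppages; refcounts: pp0:1 pp1:1 pp2:1 pp3:1
P0: v0 -> pp0 = 48
P1: v0 -> pp3 = 100

Answer: 48 100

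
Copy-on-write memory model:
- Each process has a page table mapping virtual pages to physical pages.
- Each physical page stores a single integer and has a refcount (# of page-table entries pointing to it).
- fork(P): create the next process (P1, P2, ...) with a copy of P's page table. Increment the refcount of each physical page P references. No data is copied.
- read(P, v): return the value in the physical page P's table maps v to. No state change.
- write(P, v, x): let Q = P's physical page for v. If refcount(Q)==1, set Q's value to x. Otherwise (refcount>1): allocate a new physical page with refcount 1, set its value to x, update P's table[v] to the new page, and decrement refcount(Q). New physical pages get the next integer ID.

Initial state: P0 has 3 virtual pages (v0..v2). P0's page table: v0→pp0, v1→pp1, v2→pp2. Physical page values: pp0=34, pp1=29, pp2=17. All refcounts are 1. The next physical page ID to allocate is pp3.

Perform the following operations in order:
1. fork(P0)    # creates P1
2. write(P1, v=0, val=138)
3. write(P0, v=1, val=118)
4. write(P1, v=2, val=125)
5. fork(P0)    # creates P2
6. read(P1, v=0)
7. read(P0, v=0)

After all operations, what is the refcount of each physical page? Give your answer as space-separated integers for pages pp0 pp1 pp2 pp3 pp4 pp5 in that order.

Answer: 2 1 2 1 2 1

Derivation:
Op 1: fork(P0) -> P1. 3 ppages; refcounts: pp0:2 pp1:2 pp2:2
Op 2: write(P1, v0, 138). refcount(pp0)=2>1 -> COPY to pp3. 4 ppages; refcounts: pp0:1 pp1:2 pp2:2 pp3:1
Op 3: write(P0, v1, 118). refcount(pp1)=2>1 -> COPY to pp4. 5 ppages; refcounts: pp0:1 pp1:1 pp2:2 pp3:1 pp4:1
Op 4: write(P1, v2, 125). refcount(pp2)=2>1 -> COPY to pp5. 6 ppages; refcounts: pp0:1 pp1:1 pp2:1 pp3:1 pp4:1 pp5:1
Op 5: fork(P0) -> P2. 6 ppages; refcounts: pp0:2 pp1:1 pp2:2 pp3:1 pp4:2 pp5:1
Op 6: read(P1, v0) -> 138. No state change.
Op 7: read(P0, v0) -> 34. No state change.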